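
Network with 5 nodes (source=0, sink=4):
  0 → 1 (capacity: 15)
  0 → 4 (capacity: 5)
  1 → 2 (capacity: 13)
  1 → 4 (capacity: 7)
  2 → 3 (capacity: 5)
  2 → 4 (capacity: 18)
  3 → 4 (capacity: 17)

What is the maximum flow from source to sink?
Maximum flow = 20

Max flow: 20

Flow assignment:
  0 → 1: 15/15
  0 → 4: 5/5
  1 → 2: 8/13
  1 → 4: 7/7
  2 → 4: 8/18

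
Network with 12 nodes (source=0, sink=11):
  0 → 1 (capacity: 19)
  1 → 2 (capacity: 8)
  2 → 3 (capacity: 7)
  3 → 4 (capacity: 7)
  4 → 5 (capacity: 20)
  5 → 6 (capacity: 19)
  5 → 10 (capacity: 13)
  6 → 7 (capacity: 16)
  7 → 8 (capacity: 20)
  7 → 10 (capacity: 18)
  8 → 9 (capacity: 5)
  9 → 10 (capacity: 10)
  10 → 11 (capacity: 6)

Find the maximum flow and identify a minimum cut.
Max flow = 6, Min cut edges: (10,11)

Maximum flow: 6
Minimum cut: (10,11)
Partition: S = [0, 1, 2, 3, 4, 5, 6, 7, 8, 9, 10], T = [11]

Max-flow min-cut theorem verified: both equal 6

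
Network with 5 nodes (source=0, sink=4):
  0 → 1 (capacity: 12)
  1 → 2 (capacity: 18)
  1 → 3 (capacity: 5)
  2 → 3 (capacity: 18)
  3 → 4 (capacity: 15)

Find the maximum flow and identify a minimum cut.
Max flow = 12, Min cut edges: (0,1)

Maximum flow: 12
Minimum cut: (0,1)
Partition: S = [0], T = [1, 2, 3, 4]

Max-flow min-cut theorem verified: both equal 12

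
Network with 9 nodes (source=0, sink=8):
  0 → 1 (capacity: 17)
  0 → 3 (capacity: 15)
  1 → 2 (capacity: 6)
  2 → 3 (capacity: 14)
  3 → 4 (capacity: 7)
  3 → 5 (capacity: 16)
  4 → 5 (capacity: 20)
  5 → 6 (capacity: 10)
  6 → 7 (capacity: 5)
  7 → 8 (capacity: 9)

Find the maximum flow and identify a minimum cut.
Max flow = 5, Min cut edges: (6,7)

Maximum flow: 5
Minimum cut: (6,7)
Partition: S = [0, 1, 2, 3, 4, 5, 6], T = [7, 8]

Max-flow min-cut theorem verified: both equal 5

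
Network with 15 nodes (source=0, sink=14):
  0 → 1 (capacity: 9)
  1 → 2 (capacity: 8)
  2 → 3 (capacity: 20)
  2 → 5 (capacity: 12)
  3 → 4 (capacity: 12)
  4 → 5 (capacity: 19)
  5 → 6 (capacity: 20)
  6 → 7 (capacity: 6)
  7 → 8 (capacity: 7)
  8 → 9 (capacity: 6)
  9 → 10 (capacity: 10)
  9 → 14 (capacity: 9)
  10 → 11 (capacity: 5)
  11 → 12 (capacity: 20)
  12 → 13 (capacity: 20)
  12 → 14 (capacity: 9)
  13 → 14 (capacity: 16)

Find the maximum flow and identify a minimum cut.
Max flow = 6, Min cut edges: (8,9)

Maximum flow: 6
Minimum cut: (8,9)
Partition: S = [0, 1, 2, 3, 4, 5, 6, 7, 8], T = [9, 10, 11, 12, 13, 14]

Max-flow min-cut theorem verified: both equal 6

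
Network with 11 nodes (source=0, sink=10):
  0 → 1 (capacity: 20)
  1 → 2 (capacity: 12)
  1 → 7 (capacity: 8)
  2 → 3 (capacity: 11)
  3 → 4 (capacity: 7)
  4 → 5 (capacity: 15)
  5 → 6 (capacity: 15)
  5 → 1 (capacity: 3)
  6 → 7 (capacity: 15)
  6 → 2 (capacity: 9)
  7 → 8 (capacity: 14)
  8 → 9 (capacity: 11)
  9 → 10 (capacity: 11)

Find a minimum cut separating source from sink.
Min cut value = 11, edges: (9,10)

Min cut value: 11
Partition: S = [0, 1, 2, 3, 4, 5, 6, 7, 8, 9], T = [10]
Cut edges: (9,10)

By max-flow min-cut theorem, max flow = min cut = 11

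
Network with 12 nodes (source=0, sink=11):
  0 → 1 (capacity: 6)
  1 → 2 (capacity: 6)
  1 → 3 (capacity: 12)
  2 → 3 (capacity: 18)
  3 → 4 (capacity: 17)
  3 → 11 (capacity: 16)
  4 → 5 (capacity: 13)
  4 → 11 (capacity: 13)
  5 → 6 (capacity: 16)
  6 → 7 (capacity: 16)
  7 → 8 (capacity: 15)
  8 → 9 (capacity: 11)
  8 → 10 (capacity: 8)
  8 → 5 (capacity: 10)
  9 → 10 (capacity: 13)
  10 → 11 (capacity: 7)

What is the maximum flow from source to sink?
Maximum flow = 6

Max flow: 6

Flow assignment:
  0 → 1: 6/6
  1 → 3: 6/12
  3 → 11: 6/16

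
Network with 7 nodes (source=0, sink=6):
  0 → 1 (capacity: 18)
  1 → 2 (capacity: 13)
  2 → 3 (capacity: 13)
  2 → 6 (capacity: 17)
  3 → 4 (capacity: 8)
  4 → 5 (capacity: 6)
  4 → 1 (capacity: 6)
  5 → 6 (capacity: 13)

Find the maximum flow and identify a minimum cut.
Max flow = 13, Min cut edges: (1,2)

Maximum flow: 13
Minimum cut: (1,2)
Partition: S = [0, 1], T = [2, 3, 4, 5, 6]

Max-flow min-cut theorem verified: both equal 13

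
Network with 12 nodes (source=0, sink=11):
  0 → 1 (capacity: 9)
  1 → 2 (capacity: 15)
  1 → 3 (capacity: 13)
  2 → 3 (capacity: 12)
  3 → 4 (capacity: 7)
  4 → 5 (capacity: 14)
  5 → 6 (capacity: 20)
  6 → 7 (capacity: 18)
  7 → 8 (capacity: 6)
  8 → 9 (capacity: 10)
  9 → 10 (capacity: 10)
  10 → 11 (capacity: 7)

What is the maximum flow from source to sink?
Maximum flow = 6

Max flow: 6

Flow assignment:
  0 → 1: 6/9
  1 → 3: 6/13
  3 → 4: 6/7
  4 → 5: 6/14
  5 → 6: 6/20
  6 → 7: 6/18
  7 → 8: 6/6
  8 → 9: 6/10
  9 → 10: 6/10
  10 → 11: 6/7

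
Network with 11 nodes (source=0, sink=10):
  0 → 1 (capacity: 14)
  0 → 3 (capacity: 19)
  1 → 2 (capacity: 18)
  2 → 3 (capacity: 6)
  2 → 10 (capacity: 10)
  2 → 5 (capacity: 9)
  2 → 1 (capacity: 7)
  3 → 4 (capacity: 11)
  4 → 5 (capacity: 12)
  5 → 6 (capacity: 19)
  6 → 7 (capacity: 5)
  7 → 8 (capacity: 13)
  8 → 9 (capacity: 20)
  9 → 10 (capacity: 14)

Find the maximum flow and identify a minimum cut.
Max flow = 15, Min cut edges: (2,10), (6,7)

Maximum flow: 15
Minimum cut: (2,10), (6,7)
Partition: S = [0, 1, 2, 3, 4, 5, 6], T = [7, 8, 9, 10]

Max-flow min-cut theorem verified: both equal 15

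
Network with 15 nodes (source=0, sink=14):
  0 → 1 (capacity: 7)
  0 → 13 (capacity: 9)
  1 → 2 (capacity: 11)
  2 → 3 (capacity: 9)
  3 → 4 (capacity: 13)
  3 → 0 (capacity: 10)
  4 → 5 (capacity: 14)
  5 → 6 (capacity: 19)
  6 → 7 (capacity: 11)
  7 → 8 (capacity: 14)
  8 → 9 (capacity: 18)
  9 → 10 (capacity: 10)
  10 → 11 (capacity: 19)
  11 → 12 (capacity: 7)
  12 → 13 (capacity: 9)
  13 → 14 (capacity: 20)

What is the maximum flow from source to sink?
Maximum flow = 16

Max flow: 16

Flow assignment:
  0 → 1: 7/7
  0 → 13: 9/9
  1 → 2: 7/11
  2 → 3: 7/9
  3 → 4: 7/13
  4 → 5: 7/14
  5 → 6: 7/19
  6 → 7: 7/11
  7 → 8: 7/14
  8 → 9: 7/18
  9 → 10: 7/10
  10 → 11: 7/19
  11 → 12: 7/7
  12 → 13: 7/9
  13 → 14: 16/20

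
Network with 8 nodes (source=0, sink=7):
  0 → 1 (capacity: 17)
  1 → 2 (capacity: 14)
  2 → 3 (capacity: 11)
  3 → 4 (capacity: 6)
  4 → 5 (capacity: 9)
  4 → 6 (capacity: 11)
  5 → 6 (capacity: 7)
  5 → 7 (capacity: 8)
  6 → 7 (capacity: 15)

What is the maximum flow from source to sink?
Maximum flow = 6

Max flow: 6

Flow assignment:
  0 → 1: 6/17
  1 → 2: 6/14
  2 → 3: 6/11
  3 → 4: 6/6
  4 → 5: 6/9
  5 → 7: 6/8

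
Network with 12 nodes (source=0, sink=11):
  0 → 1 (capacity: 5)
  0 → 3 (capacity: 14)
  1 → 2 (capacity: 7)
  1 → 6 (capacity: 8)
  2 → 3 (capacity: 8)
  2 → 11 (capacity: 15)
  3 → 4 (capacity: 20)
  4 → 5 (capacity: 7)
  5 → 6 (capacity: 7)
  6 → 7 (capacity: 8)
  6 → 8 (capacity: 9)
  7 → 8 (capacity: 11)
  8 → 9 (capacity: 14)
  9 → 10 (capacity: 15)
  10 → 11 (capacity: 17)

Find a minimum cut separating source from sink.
Min cut value = 12, edges: (0,1), (5,6)

Min cut value: 12
Partition: S = [0, 3, 4, 5], T = [1, 2, 6, 7, 8, 9, 10, 11]
Cut edges: (0,1), (5,6)

By max-flow min-cut theorem, max flow = min cut = 12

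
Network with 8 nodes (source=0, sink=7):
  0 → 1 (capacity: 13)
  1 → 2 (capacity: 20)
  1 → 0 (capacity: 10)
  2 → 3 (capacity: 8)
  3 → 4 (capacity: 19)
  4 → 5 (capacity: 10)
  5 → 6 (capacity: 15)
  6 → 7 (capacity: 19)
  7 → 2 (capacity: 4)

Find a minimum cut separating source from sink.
Min cut value = 8, edges: (2,3)

Min cut value: 8
Partition: S = [0, 1, 2], T = [3, 4, 5, 6, 7]
Cut edges: (2,3)

By max-flow min-cut theorem, max flow = min cut = 8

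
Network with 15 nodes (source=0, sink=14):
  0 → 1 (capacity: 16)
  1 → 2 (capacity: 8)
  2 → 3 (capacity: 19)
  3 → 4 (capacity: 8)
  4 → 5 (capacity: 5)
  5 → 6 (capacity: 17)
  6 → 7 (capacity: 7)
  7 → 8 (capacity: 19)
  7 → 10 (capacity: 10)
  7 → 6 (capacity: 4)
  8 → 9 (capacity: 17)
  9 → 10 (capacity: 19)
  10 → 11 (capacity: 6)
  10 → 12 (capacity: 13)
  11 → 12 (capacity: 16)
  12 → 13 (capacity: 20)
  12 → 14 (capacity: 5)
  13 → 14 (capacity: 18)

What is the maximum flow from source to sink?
Maximum flow = 5

Max flow: 5

Flow assignment:
  0 → 1: 5/16
  1 → 2: 5/8
  2 → 3: 5/19
  3 → 4: 5/8
  4 → 5: 5/5
  5 → 6: 5/17
  6 → 7: 5/7
  7 → 10: 5/10
  10 → 12: 5/13
  12 → 14: 5/5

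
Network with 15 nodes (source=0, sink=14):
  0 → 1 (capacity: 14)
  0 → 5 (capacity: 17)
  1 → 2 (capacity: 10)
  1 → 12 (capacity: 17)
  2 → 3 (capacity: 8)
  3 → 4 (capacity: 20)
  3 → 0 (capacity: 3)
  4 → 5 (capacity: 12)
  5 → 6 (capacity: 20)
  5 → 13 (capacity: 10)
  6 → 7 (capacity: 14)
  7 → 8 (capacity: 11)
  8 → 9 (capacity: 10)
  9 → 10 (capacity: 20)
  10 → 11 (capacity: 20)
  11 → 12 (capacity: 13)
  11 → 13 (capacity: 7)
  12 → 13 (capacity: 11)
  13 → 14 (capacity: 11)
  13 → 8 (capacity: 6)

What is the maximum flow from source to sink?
Maximum flow = 11

Max flow: 11

Flow assignment:
  0 → 1: 4/14
  0 → 5: 7/17
  1 → 2: 3/10
  1 → 12: 1/17
  2 → 3: 3/8
  3 → 4: 3/20
  4 → 5: 3/12
  5 → 6: 10/20
  6 → 7: 10/14
  7 → 8: 10/11
  8 → 9: 10/10
  9 → 10: 10/20
  10 → 11: 10/20
  11 → 12: 3/13
  11 → 13: 7/7
  12 → 13: 4/11
  13 → 14: 11/11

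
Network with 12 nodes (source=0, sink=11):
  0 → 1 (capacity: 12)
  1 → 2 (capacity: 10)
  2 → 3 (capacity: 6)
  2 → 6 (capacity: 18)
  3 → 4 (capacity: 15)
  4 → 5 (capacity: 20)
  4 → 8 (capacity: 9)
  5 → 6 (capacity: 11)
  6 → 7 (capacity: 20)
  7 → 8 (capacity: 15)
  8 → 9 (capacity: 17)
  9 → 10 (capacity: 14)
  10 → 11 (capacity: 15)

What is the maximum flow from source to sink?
Maximum flow = 10

Max flow: 10

Flow assignment:
  0 → 1: 10/12
  1 → 2: 10/10
  2 → 3: 6/6
  2 → 6: 4/18
  3 → 4: 6/15
  4 → 8: 6/9
  6 → 7: 4/20
  7 → 8: 4/15
  8 → 9: 10/17
  9 → 10: 10/14
  10 → 11: 10/15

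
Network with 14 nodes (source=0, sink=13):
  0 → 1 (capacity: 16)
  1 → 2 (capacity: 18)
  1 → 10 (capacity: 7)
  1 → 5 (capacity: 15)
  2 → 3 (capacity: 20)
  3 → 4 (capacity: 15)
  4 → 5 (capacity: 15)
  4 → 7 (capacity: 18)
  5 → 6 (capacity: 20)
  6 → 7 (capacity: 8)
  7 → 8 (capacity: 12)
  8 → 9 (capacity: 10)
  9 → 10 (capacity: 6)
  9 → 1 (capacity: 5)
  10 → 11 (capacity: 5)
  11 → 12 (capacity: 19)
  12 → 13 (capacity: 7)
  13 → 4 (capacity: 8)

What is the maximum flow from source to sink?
Maximum flow = 5

Max flow: 5

Flow assignment:
  0 → 1: 5/16
  1 → 2: 1/18
  1 → 5: 8/15
  2 → 3: 1/20
  3 → 4: 1/15
  4 → 7: 1/18
  5 → 6: 8/20
  6 → 7: 8/8
  7 → 8: 9/12
  8 → 9: 9/10
  9 → 10: 5/6
  9 → 1: 4/5
  10 → 11: 5/5
  11 → 12: 5/19
  12 → 13: 5/7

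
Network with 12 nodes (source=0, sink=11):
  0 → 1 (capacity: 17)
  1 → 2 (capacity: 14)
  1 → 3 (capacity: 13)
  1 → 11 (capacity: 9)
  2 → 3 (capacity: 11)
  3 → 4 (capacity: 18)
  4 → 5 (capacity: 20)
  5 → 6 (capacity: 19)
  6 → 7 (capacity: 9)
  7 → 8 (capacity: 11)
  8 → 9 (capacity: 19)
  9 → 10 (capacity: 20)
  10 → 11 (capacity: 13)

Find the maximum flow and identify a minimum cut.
Max flow = 17, Min cut edges: (0,1)

Maximum flow: 17
Minimum cut: (0,1)
Partition: S = [0], T = [1, 2, 3, 4, 5, 6, 7, 8, 9, 10, 11]

Max-flow min-cut theorem verified: both equal 17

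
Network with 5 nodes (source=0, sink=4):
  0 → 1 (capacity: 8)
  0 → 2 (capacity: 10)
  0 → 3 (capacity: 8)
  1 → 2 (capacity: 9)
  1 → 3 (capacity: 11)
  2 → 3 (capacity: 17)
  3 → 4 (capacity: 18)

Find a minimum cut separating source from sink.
Min cut value = 18, edges: (3,4)

Min cut value: 18
Partition: S = [0, 1, 2, 3], T = [4]
Cut edges: (3,4)

By max-flow min-cut theorem, max flow = min cut = 18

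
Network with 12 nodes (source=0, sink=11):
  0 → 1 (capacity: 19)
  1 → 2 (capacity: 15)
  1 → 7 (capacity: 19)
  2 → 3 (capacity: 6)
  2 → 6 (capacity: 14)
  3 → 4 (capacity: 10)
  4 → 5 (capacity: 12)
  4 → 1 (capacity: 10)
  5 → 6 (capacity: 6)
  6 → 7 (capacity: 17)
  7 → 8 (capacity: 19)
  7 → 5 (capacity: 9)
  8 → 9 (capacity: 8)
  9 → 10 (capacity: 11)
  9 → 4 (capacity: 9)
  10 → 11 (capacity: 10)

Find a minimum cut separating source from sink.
Min cut value = 8, edges: (8,9)

Min cut value: 8
Partition: S = [0, 1, 2, 3, 4, 5, 6, 7, 8], T = [9, 10, 11]
Cut edges: (8,9)

By max-flow min-cut theorem, max flow = min cut = 8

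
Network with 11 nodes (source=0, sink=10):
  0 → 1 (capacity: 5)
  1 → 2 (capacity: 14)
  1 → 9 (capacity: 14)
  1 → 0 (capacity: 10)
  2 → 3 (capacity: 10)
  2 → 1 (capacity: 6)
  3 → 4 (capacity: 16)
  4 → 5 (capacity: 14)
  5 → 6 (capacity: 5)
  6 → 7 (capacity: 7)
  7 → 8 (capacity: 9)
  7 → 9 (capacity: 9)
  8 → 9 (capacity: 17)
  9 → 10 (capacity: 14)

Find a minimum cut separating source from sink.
Min cut value = 5, edges: (0,1)

Min cut value: 5
Partition: S = [0], T = [1, 2, 3, 4, 5, 6, 7, 8, 9, 10]
Cut edges: (0,1)

By max-flow min-cut theorem, max flow = min cut = 5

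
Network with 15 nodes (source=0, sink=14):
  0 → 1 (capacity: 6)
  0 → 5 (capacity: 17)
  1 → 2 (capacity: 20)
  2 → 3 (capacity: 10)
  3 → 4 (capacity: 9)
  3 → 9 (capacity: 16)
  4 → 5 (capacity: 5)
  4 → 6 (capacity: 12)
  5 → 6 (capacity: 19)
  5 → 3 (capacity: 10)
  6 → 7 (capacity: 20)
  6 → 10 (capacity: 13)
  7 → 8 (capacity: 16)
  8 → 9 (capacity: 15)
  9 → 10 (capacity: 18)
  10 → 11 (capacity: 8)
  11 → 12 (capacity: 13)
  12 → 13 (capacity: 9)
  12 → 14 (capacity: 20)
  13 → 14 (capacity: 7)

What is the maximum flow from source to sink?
Maximum flow = 8

Max flow: 8

Flow assignment:
  0 → 5: 8/17
  5 → 6: 8/19
  6 → 10: 8/13
  10 → 11: 8/8
  11 → 12: 8/13
  12 → 14: 8/20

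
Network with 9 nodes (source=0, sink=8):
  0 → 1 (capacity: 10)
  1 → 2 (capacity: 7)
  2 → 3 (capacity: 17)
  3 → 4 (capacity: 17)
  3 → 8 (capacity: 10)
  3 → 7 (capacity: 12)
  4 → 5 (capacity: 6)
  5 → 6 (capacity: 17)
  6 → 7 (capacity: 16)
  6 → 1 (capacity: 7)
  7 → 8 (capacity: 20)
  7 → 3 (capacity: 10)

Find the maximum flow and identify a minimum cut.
Max flow = 7, Min cut edges: (1,2)

Maximum flow: 7
Minimum cut: (1,2)
Partition: S = [0, 1], T = [2, 3, 4, 5, 6, 7, 8]

Max-flow min-cut theorem verified: both equal 7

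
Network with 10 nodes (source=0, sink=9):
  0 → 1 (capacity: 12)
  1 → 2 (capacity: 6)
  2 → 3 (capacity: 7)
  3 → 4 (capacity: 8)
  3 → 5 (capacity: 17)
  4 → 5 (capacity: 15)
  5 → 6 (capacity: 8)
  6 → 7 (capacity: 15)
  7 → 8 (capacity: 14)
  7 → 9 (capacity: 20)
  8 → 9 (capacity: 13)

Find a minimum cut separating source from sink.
Min cut value = 6, edges: (1,2)

Min cut value: 6
Partition: S = [0, 1], T = [2, 3, 4, 5, 6, 7, 8, 9]
Cut edges: (1,2)

By max-flow min-cut theorem, max flow = min cut = 6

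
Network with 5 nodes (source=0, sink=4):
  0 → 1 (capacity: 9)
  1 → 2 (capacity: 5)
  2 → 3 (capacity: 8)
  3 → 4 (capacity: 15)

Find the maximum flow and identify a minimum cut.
Max flow = 5, Min cut edges: (1,2)

Maximum flow: 5
Minimum cut: (1,2)
Partition: S = [0, 1], T = [2, 3, 4]

Max-flow min-cut theorem verified: both equal 5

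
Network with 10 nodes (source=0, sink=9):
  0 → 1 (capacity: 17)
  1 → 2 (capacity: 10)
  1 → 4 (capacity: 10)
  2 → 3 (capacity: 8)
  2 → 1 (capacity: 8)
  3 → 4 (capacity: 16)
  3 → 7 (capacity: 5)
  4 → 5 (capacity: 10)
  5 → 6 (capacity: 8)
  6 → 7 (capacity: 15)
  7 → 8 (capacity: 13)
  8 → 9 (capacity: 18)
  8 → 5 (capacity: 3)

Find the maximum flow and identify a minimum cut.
Max flow = 13, Min cut edges: (7,8)

Maximum flow: 13
Minimum cut: (7,8)
Partition: S = [0, 1, 2, 3, 4, 5, 6, 7], T = [8, 9]

Max-flow min-cut theorem verified: both equal 13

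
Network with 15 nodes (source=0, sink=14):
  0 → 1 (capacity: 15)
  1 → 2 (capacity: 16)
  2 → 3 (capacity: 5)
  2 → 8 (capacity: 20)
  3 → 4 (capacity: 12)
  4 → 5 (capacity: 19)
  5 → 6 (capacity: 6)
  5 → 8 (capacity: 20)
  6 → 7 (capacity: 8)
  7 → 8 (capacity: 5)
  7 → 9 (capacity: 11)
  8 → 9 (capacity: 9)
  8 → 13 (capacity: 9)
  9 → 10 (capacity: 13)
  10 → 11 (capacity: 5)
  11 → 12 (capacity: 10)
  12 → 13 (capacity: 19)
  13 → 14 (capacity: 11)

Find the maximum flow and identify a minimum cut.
Max flow = 11, Min cut edges: (13,14)

Maximum flow: 11
Minimum cut: (13,14)
Partition: S = [0, 1, 2, 3, 4, 5, 6, 7, 8, 9, 10, 11, 12, 13], T = [14]

Max-flow min-cut theorem verified: both equal 11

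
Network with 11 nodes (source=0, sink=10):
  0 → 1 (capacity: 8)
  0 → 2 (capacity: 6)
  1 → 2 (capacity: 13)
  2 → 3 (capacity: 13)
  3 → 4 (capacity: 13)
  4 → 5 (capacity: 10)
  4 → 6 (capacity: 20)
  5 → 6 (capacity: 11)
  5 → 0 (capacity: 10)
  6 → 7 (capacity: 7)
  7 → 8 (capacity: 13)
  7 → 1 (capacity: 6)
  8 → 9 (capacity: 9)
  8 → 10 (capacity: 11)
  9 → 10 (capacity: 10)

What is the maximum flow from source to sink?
Maximum flow = 7

Max flow: 7

Flow assignment:
  0 → 1: 7/8
  0 → 2: 6/6
  1 → 2: 7/13
  2 → 3: 13/13
  3 → 4: 13/13
  4 → 5: 6/10
  4 → 6: 7/20
  5 → 0: 6/10
  6 → 7: 7/7
  7 → 8: 7/13
  8 → 10: 7/11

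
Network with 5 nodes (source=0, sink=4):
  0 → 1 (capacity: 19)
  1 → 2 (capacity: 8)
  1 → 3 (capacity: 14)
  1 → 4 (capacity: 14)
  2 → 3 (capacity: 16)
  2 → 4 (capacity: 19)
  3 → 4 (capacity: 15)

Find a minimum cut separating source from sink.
Min cut value = 19, edges: (0,1)

Min cut value: 19
Partition: S = [0], T = [1, 2, 3, 4]
Cut edges: (0,1)

By max-flow min-cut theorem, max flow = min cut = 19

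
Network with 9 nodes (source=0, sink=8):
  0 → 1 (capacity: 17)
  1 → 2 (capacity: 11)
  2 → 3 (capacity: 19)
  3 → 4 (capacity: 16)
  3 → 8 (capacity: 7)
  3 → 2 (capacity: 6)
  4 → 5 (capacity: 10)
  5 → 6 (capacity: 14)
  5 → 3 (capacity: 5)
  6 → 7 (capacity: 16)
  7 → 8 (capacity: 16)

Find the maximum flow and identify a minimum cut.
Max flow = 11, Min cut edges: (1,2)

Maximum flow: 11
Minimum cut: (1,2)
Partition: S = [0, 1], T = [2, 3, 4, 5, 6, 7, 8]

Max-flow min-cut theorem verified: both equal 11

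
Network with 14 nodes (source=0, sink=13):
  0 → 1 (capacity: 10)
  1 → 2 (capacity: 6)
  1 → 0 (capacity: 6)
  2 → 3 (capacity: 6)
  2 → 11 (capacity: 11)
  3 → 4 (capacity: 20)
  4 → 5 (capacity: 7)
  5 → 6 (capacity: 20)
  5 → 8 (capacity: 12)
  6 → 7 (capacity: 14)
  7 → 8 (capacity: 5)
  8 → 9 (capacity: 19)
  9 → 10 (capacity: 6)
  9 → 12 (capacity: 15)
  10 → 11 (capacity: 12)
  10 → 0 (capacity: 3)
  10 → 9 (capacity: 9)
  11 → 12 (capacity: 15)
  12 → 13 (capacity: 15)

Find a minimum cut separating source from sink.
Min cut value = 6, edges: (1,2)

Min cut value: 6
Partition: S = [0, 1], T = [2, 3, 4, 5, 6, 7, 8, 9, 10, 11, 12, 13]
Cut edges: (1,2)

By max-flow min-cut theorem, max flow = min cut = 6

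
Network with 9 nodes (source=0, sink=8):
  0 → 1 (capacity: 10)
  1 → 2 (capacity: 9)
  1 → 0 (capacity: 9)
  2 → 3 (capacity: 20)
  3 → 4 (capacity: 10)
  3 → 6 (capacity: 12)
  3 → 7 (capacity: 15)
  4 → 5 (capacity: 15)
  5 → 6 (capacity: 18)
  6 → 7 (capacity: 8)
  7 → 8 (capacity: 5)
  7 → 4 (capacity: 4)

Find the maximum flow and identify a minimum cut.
Max flow = 5, Min cut edges: (7,8)

Maximum flow: 5
Minimum cut: (7,8)
Partition: S = [0, 1, 2, 3, 4, 5, 6, 7], T = [8]

Max-flow min-cut theorem verified: both equal 5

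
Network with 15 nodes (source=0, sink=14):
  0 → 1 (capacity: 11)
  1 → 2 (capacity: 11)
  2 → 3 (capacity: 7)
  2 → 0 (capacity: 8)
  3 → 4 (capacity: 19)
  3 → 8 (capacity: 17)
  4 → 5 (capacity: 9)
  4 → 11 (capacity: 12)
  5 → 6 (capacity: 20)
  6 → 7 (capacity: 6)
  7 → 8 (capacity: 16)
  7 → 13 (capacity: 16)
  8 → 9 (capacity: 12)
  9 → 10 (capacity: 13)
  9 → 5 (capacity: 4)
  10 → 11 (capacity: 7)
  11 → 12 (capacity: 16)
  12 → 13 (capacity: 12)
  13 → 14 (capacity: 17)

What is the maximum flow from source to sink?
Maximum flow = 7

Max flow: 7

Flow assignment:
  0 → 1: 11/11
  1 → 2: 11/11
  2 → 3: 7/7
  2 → 0: 4/8
  3 → 4: 7/19
  4 → 11: 7/12
  11 → 12: 7/16
  12 → 13: 7/12
  13 → 14: 7/17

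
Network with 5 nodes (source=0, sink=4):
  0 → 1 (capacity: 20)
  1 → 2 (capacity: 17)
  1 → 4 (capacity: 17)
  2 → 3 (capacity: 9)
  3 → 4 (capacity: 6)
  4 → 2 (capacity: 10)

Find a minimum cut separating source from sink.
Min cut value = 20, edges: (0,1)

Min cut value: 20
Partition: S = [0], T = [1, 2, 3, 4]
Cut edges: (0,1)

By max-flow min-cut theorem, max flow = min cut = 20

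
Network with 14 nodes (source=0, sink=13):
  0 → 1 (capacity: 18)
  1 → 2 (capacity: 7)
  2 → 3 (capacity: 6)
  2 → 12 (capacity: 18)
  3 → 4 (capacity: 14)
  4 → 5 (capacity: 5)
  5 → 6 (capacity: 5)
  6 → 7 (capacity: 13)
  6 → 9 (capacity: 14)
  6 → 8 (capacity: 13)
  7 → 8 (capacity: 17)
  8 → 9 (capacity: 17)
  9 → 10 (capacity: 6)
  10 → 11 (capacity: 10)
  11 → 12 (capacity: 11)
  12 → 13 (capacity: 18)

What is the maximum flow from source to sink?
Maximum flow = 7

Max flow: 7

Flow assignment:
  0 → 1: 7/18
  1 → 2: 7/7
  2 → 12: 7/18
  12 → 13: 7/18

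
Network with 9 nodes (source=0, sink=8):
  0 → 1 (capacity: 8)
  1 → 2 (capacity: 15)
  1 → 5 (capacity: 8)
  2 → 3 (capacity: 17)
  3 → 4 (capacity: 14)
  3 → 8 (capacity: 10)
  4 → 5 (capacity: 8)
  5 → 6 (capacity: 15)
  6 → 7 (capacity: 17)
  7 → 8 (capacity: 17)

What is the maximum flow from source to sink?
Maximum flow = 8

Max flow: 8

Flow assignment:
  0 → 1: 8/8
  1 → 2: 8/15
  2 → 3: 8/17
  3 → 8: 8/10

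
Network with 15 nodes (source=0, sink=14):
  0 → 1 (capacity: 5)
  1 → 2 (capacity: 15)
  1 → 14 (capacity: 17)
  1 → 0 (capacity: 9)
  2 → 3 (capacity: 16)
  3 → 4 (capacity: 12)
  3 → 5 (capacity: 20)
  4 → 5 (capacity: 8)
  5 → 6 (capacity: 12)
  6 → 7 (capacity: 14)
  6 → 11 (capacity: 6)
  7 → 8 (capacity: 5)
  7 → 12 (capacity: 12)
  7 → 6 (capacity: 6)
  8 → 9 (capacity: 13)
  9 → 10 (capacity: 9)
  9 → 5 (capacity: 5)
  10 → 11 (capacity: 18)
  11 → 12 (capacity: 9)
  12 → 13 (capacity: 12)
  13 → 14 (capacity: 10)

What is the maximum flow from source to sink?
Maximum flow = 5

Max flow: 5

Flow assignment:
  0 → 1: 5/5
  1 → 14: 5/17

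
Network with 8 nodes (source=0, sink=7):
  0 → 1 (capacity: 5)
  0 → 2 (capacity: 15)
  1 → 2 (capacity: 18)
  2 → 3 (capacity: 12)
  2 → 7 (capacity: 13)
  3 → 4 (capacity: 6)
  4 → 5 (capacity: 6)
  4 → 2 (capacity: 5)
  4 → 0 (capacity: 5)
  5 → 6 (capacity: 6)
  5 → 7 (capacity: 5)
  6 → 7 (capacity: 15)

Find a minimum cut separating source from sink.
Min cut value = 19, edges: (2,7), (4,5)

Min cut value: 19
Partition: S = [0, 1, 2, 3, 4], T = [5, 6, 7]
Cut edges: (2,7), (4,5)

By max-flow min-cut theorem, max flow = min cut = 19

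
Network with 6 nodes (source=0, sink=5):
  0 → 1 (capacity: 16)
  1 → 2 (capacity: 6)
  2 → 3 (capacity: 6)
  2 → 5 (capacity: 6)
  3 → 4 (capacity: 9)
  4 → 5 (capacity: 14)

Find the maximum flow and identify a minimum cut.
Max flow = 6, Min cut edges: (1,2)

Maximum flow: 6
Minimum cut: (1,2)
Partition: S = [0, 1], T = [2, 3, 4, 5]

Max-flow min-cut theorem verified: both equal 6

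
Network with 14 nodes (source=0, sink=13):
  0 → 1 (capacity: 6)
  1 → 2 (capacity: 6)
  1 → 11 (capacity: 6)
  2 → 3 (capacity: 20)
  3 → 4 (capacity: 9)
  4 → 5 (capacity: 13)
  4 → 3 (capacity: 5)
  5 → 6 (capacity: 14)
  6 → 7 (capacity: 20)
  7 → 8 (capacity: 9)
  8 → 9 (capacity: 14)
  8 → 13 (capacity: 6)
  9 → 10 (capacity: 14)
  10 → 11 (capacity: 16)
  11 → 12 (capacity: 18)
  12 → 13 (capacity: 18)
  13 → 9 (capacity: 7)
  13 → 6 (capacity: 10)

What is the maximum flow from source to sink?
Maximum flow = 6

Max flow: 6

Flow assignment:
  0 → 1: 6/6
  1 → 11: 6/6
  11 → 12: 6/18
  12 → 13: 6/18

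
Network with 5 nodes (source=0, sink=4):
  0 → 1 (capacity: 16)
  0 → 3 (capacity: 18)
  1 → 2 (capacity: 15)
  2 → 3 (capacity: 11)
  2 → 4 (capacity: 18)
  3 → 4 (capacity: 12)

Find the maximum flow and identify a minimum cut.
Max flow = 27, Min cut edges: (1,2), (3,4)

Maximum flow: 27
Minimum cut: (1,2), (3,4)
Partition: S = [0, 1, 3], T = [2, 4]

Max-flow min-cut theorem verified: both equal 27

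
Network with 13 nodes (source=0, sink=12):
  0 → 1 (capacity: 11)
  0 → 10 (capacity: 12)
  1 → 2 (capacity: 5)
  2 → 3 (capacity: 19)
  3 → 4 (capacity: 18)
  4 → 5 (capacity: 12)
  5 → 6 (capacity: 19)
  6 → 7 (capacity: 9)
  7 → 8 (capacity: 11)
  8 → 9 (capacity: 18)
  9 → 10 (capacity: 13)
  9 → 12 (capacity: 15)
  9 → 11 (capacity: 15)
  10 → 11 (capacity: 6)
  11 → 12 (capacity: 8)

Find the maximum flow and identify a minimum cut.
Max flow = 11, Min cut edges: (1,2), (10,11)

Maximum flow: 11
Minimum cut: (1,2), (10,11)
Partition: S = [0, 1, 10], T = [2, 3, 4, 5, 6, 7, 8, 9, 11, 12]

Max-flow min-cut theorem verified: both equal 11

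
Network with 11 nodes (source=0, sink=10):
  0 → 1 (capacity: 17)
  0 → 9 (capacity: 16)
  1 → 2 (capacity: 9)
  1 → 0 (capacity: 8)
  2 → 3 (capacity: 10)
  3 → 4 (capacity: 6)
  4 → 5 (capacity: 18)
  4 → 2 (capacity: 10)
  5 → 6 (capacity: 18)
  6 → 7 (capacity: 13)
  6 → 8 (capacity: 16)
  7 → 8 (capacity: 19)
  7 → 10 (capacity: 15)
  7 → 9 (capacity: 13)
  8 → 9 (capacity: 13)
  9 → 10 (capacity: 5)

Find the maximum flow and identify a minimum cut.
Max flow = 11, Min cut edges: (3,4), (9,10)

Maximum flow: 11
Minimum cut: (3,4), (9,10)
Partition: S = [0, 1, 2, 3, 8, 9], T = [4, 5, 6, 7, 10]

Max-flow min-cut theorem verified: both equal 11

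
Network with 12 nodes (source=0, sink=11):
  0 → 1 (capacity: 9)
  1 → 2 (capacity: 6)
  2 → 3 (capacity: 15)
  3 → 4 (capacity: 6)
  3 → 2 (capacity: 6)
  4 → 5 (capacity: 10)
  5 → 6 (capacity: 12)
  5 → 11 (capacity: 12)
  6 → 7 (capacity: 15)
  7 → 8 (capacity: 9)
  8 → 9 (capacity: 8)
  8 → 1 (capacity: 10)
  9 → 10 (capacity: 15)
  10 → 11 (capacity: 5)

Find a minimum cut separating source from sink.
Min cut value = 6, edges: (3,4)

Min cut value: 6
Partition: S = [0, 1, 2, 3], T = [4, 5, 6, 7, 8, 9, 10, 11]
Cut edges: (3,4)

By max-flow min-cut theorem, max flow = min cut = 6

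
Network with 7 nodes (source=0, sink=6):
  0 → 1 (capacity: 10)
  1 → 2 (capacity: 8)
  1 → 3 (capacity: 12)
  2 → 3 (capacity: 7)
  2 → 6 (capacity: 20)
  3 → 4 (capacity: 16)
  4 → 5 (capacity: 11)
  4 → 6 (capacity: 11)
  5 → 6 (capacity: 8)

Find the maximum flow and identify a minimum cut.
Max flow = 10, Min cut edges: (0,1)

Maximum flow: 10
Minimum cut: (0,1)
Partition: S = [0], T = [1, 2, 3, 4, 5, 6]

Max-flow min-cut theorem verified: both equal 10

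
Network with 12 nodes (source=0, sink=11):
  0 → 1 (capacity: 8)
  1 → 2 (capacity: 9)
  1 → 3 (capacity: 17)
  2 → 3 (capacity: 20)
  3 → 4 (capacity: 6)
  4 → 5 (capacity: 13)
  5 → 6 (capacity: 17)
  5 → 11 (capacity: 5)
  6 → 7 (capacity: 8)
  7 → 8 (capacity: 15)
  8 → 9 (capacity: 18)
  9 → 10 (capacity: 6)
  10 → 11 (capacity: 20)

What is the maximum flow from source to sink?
Maximum flow = 6

Max flow: 6

Flow assignment:
  0 → 1: 6/8
  1 → 3: 6/17
  3 → 4: 6/6
  4 → 5: 6/13
  5 → 6: 1/17
  5 → 11: 5/5
  6 → 7: 1/8
  7 → 8: 1/15
  8 → 9: 1/18
  9 → 10: 1/6
  10 → 11: 1/20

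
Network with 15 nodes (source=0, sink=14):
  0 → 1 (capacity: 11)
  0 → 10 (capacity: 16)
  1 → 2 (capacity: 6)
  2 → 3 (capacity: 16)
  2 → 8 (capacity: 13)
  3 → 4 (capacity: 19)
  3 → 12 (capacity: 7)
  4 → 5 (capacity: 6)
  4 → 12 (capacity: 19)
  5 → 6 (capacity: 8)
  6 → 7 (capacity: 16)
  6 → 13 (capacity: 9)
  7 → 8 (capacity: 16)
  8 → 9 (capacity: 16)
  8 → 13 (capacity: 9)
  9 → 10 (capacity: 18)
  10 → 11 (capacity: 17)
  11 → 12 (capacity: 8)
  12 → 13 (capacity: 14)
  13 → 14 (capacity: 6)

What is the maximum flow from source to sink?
Maximum flow = 6

Max flow: 6

Flow assignment:
  0 → 10: 6/16
  10 → 11: 6/17
  11 → 12: 6/8
  12 → 13: 6/14
  13 → 14: 6/6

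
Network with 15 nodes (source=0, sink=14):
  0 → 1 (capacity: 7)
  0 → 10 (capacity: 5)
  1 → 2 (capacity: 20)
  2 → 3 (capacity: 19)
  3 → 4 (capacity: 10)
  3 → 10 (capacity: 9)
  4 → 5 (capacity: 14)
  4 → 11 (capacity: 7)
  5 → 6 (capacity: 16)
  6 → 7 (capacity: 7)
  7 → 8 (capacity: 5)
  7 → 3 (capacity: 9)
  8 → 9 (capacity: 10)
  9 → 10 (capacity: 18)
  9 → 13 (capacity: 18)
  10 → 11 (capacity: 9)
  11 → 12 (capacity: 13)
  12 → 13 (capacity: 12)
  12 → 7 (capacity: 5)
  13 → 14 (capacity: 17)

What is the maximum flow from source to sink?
Maximum flow = 12

Max flow: 12

Flow assignment:
  0 → 1: 7/7
  0 → 10: 5/5
  1 → 2: 7/20
  2 → 3: 7/19
  3 → 4: 7/10
  4 → 11: 7/7
  10 → 11: 5/9
  11 → 12: 12/13
  12 → 13: 12/12
  13 → 14: 12/17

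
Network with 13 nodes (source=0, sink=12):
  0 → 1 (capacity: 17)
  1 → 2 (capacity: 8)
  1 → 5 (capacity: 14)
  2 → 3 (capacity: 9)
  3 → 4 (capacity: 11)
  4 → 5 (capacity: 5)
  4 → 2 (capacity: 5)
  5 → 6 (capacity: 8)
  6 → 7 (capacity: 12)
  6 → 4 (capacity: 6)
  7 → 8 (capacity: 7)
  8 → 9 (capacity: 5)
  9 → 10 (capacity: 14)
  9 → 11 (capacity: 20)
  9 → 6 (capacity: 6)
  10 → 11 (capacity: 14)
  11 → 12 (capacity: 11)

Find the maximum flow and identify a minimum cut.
Max flow = 5, Min cut edges: (8,9)

Maximum flow: 5
Minimum cut: (8,9)
Partition: S = [0, 1, 2, 3, 4, 5, 6, 7, 8], T = [9, 10, 11, 12]

Max-flow min-cut theorem verified: both equal 5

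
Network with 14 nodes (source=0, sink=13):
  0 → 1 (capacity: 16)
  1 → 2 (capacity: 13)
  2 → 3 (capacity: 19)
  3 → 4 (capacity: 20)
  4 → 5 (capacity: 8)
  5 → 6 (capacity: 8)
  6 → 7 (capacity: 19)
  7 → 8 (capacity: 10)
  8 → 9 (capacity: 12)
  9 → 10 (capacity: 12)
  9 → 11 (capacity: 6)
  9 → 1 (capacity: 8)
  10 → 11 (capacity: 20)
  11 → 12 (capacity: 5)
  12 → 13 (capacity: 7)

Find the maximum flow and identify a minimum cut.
Max flow = 5, Min cut edges: (11,12)

Maximum flow: 5
Minimum cut: (11,12)
Partition: S = [0, 1, 2, 3, 4, 5, 6, 7, 8, 9, 10, 11], T = [12, 13]

Max-flow min-cut theorem verified: both equal 5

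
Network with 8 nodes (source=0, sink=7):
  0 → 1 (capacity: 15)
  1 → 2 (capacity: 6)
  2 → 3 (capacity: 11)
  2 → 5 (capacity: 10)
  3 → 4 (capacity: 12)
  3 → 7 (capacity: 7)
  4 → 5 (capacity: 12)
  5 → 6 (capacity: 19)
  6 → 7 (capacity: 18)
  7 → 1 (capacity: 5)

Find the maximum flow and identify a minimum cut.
Max flow = 6, Min cut edges: (1,2)

Maximum flow: 6
Minimum cut: (1,2)
Partition: S = [0, 1], T = [2, 3, 4, 5, 6, 7]

Max-flow min-cut theorem verified: both equal 6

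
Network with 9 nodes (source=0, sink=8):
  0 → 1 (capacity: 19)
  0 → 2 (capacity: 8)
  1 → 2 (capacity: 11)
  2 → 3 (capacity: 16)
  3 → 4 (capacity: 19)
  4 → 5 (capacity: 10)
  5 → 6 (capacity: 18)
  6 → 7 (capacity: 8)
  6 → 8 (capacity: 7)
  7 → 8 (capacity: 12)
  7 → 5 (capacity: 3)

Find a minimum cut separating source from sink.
Min cut value = 10, edges: (4,5)

Min cut value: 10
Partition: S = [0, 1, 2, 3, 4], T = [5, 6, 7, 8]
Cut edges: (4,5)

By max-flow min-cut theorem, max flow = min cut = 10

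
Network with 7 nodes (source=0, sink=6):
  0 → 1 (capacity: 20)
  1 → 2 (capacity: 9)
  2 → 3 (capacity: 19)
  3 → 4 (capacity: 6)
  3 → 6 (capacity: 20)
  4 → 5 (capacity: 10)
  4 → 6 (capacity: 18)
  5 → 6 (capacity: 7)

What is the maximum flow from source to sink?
Maximum flow = 9

Max flow: 9

Flow assignment:
  0 → 1: 9/20
  1 → 2: 9/9
  2 → 3: 9/19
  3 → 6: 9/20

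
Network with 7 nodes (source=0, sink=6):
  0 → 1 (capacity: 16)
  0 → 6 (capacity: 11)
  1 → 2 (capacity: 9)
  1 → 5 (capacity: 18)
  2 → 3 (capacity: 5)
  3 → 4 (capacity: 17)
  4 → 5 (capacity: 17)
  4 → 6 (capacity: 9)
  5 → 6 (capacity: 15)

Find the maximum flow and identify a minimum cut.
Max flow = 27, Min cut edges: (0,1), (0,6)

Maximum flow: 27
Minimum cut: (0,1), (0,6)
Partition: S = [0], T = [1, 2, 3, 4, 5, 6]

Max-flow min-cut theorem verified: both equal 27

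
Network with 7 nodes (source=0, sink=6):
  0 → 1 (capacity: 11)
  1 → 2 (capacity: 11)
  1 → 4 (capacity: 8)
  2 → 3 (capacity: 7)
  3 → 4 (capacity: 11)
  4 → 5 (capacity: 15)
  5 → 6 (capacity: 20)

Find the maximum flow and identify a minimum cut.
Max flow = 11, Min cut edges: (0,1)

Maximum flow: 11
Minimum cut: (0,1)
Partition: S = [0], T = [1, 2, 3, 4, 5, 6]

Max-flow min-cut theorem verified: both equal 11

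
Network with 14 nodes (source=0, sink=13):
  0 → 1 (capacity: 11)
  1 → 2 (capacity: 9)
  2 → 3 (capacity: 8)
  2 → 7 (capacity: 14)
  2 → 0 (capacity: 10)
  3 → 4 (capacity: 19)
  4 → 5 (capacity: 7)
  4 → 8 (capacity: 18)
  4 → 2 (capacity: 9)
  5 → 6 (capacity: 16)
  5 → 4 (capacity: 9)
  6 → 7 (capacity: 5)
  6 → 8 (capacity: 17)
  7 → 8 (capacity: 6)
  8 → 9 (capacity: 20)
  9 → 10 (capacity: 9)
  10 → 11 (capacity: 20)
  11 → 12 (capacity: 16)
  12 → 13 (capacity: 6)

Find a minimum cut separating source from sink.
Min cut value = 6, edges: (12,13)

Min cut value: 6
Partition: S = [0, 1, 2, 3, 4, 5, 6, 7, 8, 9, 10, 11, 12], T = [13]
Cut edges: (12,13)

By max-flow min-cut theorem, max flow = min cut = 6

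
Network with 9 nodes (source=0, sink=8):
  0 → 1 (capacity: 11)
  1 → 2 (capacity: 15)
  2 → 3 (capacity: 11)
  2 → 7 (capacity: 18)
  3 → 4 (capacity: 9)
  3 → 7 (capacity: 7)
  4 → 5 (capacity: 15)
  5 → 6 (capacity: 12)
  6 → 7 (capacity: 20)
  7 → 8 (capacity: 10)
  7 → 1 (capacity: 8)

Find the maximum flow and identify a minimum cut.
Max flow = 10, Min cut edges: (7,8)

Maximum flow: 10
Minimum cut: (7,8)
Partition: S = [0, 1, 2, 3, 4, 5, 6, 7], T = [8]

Max-flow min-cut theorem verified: both equal 10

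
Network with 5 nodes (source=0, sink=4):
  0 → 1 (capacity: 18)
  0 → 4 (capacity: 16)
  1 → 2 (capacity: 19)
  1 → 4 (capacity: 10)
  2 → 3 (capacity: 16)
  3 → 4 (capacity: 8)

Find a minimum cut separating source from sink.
Min cut value = 34, edges: (0,4), (1,4), (3,4)

Min cut value: 34
Partition: S = [0, 1, 2, 3], T = [4]
Cut edges: (0,4), (1,4), (3,4)

By max-flow min-cut theorem, max flow = min cut = 34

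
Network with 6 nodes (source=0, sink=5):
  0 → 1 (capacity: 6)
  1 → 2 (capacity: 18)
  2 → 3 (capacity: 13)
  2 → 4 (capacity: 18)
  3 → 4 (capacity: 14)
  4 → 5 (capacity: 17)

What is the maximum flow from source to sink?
Maximum flow = 6

Max flow: 6

Flow assignment:
  0 → 1: 6/6
  1 → 2: 6/18
  2 → 4: 6/18
  4 → 5: 6/17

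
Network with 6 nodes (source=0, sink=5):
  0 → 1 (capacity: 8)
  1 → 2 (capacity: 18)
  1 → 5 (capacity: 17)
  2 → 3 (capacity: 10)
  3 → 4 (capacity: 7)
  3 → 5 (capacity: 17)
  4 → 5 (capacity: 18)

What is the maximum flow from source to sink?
Maximum flow = 8

Max flow: 8

Flow assignment:
  0 → 1: 8/8
  1 → 5: 8/17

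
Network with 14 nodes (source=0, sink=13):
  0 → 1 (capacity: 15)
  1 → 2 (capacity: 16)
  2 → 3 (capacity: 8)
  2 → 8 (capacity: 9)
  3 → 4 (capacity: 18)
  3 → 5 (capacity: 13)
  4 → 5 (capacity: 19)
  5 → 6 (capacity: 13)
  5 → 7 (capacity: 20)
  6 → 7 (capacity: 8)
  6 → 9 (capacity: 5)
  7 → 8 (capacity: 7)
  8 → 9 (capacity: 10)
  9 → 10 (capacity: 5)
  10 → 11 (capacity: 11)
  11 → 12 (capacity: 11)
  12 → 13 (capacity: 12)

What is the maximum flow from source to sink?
Maximum flow = 5

Max flow: 5

Flow assignment:
  0 → 1: 5/15
  1 → 2: 5/16
  2 → 3: 5/8
  3 → 5: 5/13
  5 → 6: 5/13
  6 → 9: 5/5
  9 → 10: 5/5
  10 → 11: 5/11
  11 → 12: 5/11
  12 → 13: 5/12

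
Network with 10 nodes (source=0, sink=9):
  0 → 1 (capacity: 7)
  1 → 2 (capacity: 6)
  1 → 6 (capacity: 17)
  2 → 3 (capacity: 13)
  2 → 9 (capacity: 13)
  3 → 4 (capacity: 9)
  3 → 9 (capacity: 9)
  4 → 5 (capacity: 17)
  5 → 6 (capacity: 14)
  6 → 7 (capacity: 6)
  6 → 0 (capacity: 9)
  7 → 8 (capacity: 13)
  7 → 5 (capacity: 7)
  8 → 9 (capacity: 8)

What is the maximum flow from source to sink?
Maximum flow = 7

Max flow: 7

Flow assignment:
  0 → 1: 7/7
  1 → 2: 6/6
  1 → 6: 1/17
  2 → 9: 6/13
  6 → 7: 1/6
  7 → 8: 1/13
  8 → 9: 1/8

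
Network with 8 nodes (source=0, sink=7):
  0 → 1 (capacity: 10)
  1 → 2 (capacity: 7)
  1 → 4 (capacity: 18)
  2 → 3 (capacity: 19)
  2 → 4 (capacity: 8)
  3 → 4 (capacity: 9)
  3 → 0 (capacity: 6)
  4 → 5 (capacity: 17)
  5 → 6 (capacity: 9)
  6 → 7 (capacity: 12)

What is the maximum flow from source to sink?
Maximum flow = 9

Max flow: 9

Flow assignment:
  0 → 1: 9/10
  1 → 4: 9/18
  4 → 5: 9/17
  5 → 6: 9/9
  6 → 7: 9/12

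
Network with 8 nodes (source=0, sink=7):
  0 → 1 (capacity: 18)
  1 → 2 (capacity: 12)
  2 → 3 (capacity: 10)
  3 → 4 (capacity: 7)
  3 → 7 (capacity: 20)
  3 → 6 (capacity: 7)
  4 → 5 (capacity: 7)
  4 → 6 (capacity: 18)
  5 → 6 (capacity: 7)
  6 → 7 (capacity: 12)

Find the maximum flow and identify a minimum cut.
Max flow = 10, Min cut edges: (2,3)

Maximum flow: 10
Minimum cut: (2,3)
Partition: S = [0, 1, 2], T = [3, 4, 5, 6, 7]

Max-flow min-cut theorem verified: both equal 10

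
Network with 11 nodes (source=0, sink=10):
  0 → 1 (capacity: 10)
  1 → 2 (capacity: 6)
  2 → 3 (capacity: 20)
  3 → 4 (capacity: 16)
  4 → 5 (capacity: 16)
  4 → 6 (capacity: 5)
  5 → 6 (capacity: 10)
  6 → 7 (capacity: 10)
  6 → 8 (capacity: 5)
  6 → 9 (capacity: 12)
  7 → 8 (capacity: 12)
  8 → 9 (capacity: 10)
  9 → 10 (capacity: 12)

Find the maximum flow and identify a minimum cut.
Max flow = 6, Min cut edges: (1,2)

Maximum flow: 6
Minimum cut: (1,2)
Partition: S = [0, 1], T = [2, 3, 4, 5, 6, 7, 8, 9, 10]

Max-flow min-cut theorem verified: both equal 6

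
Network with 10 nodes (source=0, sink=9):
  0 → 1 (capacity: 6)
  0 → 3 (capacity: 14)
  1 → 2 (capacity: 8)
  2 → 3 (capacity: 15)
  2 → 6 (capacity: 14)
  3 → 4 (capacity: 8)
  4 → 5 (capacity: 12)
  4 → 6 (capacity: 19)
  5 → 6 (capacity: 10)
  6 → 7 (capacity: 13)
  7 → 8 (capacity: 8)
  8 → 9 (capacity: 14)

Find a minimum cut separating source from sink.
Min cut value = 8, edges: (7,8)

Min cut value: 8
Partition: S = [0, 1, 2, 3, 4, 5, 6, 7], T = [8, 9]
Cut edges: (7,8)

By max-flow min-cut theorem, max flow = min cut = 8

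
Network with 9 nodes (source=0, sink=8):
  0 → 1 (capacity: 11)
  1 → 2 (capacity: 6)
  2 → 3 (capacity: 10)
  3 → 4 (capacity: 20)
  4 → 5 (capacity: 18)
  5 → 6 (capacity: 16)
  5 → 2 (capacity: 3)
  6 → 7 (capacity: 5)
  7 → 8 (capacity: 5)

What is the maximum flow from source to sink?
Maximum flow = 5

Max flow: 5

Flow assignment:
  0 → 1: 5/11
  1 → 2: 5/6
  2 → 3: 6/10
  3 → 4: 6/20
  4 → 5: 6/18
  5 → 6: 5/16
  5 → 2: 1/3
  6 → 7: 5/5
  7 → 8: 5/5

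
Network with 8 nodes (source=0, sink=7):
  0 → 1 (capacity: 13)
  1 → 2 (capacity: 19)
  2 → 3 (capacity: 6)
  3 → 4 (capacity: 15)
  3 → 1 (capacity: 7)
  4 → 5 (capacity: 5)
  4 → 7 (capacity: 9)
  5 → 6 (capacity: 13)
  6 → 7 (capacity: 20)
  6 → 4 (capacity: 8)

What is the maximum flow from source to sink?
Maximum flow = 6

Max flow: 6

Flow assignment:
  0 → 1: 6/13
  1 → 2: 6/19
  2 → 3: 6/6
  3 → 4: 6/15
  4 → 7: 6/9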